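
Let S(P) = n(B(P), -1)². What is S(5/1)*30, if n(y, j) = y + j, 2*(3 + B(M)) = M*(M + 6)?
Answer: 33135/2 ≈ 16568.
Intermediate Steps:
B(M) = -3 + M*(6 + M)/2 (B(M) = -3 + (M*(M + 6))/2 = -3 + (M*(6 + M))/2 = -3 + M*(6 + M)/2)
n(y, j) = j + y
S(P) = (-4 + P²/2 + 3*P)² (S(P) = (-1 + (-3 + P²/2 + 3*P))² = (-4 + P²/2 + 3*P)²)
S(5/1)*30 = ((-8 + (5/1)² + 6*(5/1))²/4)*30 = ((-8 + (5*1)² + 6*(5*1))²/4)*30 = ((-8 + 5² + 6*5)²/4)*30 = ((-8 + 25 + 30)²/4)*30 = ((¼)*47²)*30 = ((¼)*2209)*30 = (2209/4)*30 = 33135/2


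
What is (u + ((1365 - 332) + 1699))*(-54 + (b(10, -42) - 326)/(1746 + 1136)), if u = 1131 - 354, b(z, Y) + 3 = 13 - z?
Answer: -24874663/131 ≈ -1.8988e+5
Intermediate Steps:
b(z, Y) = 10 - z (b(z, Y) = -3 + (13 - z) = 10 - z)
u = 777
(u + ((1365 - 332) + 1699))*(-54 + (b(10, -42) - 326)/(1746 + 1136)) = (777 + ((1365 - 332) + 1699))*(-54 + ((10 - 1*10) - 326)/(1746 + 1136)) = (777 + (1033 + 1699))*(-54 + ((10 - 10) - 326)/2882) = (777 + 2732)*(-54 + (0 - 326)*(1/2882)) = 3509*(-54 - 326*1/2882) = 3509*(-54 - 163/1441) = 3509*(-77977/1441) = -24874663/131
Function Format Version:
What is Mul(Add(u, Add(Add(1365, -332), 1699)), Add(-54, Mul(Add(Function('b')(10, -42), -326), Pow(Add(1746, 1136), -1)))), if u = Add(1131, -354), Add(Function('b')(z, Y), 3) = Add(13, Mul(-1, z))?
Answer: Rational(-24874663, 131) ≈ -1.8988e+5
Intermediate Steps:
Function('b')(z, Y) = Add(10, Mul(-1, z)) (Function('b')(z, Y) = Add(-3, Add(13, Mul(-1, z))) = Add(10, Mul(-1, z)))
u = 777
Mul(Add(u, Add(Add(1365, -332), 1699)), Add(-54, Mul(Add(Function('b')(10, -42), -326), Pow(Add(1746, 1136), -1)))) = Mul(Add(777, Add(Add(1365, -332), 1699)), Add(-54, Mul(Add(Add(10, Mul(-1, 10)), -326), Pow(Add(1746, 1136), -1)))) = Mul(Add(777, Add(1033, 1699)), Add(-54, Mul(Add(Add(10, -10), -326), Pow(2882, -1)))) = Mul(Add(777, 2732), Add(-54, Mul(Add(0, -326), Rational(1, 2882)))) = Mul(3509, Add(-54, Mul(-326, Rational(1, 2882)))) = Mul(3509, Add(-54, Rational(-163, 1441))) = Mul(3509, Rational(-77977, 1441)) = Rational(-24874663, 131)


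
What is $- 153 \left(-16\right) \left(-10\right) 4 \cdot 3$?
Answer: $-293760$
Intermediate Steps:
$- 153 \left(-16\right) \left(-10\right) 4 \cdot 3 = - 153 \cdot 160 \cdot 12 = \left(-153\right) 1920 = -293760$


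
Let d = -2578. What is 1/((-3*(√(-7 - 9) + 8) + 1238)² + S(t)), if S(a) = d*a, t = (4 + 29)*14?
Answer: 35327/10090088744 + 1821*I/5045044372 ≈ 3.5012e-6 + 3.6095e-7*I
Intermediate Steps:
t = 462 (t = 33*14 = 462)
S(a) = -2578*a
1/((-3*(√(-7 - 9) + 8) + 1238)² + S(t)) = 1/((-3*(√(-7 - 9) + 8) + 1238)² - 2578*462) = 1/((-3*(√(-16) + 8) + 1238)² - 1191036) = 1/((-3*(4*I + 8) + 1238)² - 1191036) = 1/((-3*(8 + 4*I) + 1238)² - 1191036) = 1/(((-24 - 12*I) + 1238)² - 1191036) = 1/((1214 - 12*I)² - 1191036) = 1/(-1191036 + (1214 - 12*I)²)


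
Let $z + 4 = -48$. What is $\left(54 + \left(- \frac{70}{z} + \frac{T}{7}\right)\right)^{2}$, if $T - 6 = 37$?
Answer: $\frac{125238481}{33124} \approx 3780.9$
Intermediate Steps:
$T = 43$ ($T = 6 + 37 = 43$)
$z = -52$ ($z = -4 - 48 = -52$)
$\left(54 + \left(- \frac{70}{z} + \frac{T}{7}\right)\right)^{2} = \left(54 + \left(- \frac{70}{-52} + \frac{43}{7}\right)\right)^{2} = \left(54 + \left(\left(-70\right) \left(- \frac{1}{52}\right) + 43 \cdot \frac{1}{7}\right)\right)^{2} = \left(54 + \left(\frac{35}{26} + \frac{43}{7}\right)\right)^{2} = \left(54 + \frac{1363}{182}\right)^{2} = \left(\frac{11191}{182}\right)^{2} = \frac{125238481}{33124}$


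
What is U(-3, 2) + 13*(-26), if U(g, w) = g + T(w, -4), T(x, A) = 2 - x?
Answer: -341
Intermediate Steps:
U(g, w) = 2 + g - w (U(g, w) = g + (2 - w) = 2 + g - w)
U(-3, 2) + 13*(-26) = (2 - 3 - 1*2) + 13*(-26) = (2 - 3 - 2) - 338 = -3 - 338 = -341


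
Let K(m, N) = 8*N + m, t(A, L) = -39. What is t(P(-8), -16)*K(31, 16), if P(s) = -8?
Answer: -6201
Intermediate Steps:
K(m, N) = m + 8*N
t(P(-8), -16)*K(31, 16) = -39*(31 + 8*16) = -39*(31 + 128) = -39*159 = -6201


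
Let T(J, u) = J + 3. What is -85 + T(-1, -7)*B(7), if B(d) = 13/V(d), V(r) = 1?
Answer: -59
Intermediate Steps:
T(J, u) = 3 + J
B(d) = 13 (B(d) = 13/1 = 13*1 = 13)
-85 + T(-1, -7)*B(7) = -85 + (3 - 1)*13 = -85 + 2*13 = -85 + 26 = -59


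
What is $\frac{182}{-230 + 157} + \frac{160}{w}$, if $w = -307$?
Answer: $- \frac{67554}{22411} \approx -3.0143$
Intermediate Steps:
$\frac{182}{-230 + 157} + \frac{160}{w} = \frac{182}{-230 + 157} + \frac{160}{-307} = \frac{182}{-73} + 160 \left(- \frac{1}{307}\right) = 182 \left(- \frac{1}{73}\right) - \frac{160}{307} = - \frac{182}{73} - \frac{160}{307} = - \frac{67554}{22411}$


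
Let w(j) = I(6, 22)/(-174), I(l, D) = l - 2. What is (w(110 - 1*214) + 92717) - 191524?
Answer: -8596211/87 ≈ -98807.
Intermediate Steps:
I(l, D) = -2 + l
w(j) = -2/87 (w(j) = (-2 + 6)/(-174) = 4*(-1/174) = -2/87)
(w(110 - 1*214) + 92717) - 191524 = (-2/87 + 92717) - 191524 = 8066377/87 - 191524 = -8596211/87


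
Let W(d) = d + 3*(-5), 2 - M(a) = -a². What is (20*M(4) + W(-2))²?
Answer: 117649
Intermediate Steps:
M(a) = 2 + a² (M(a) = 2 - (-1)*a² = 2 + a²)
W(d) = -15 + d (W(d) = d - 15 = -15 + d)
(20*M(4) + W(-2))² = (20*(2 + 4²) + (-15 - 2))² = (20*(2 + 16) - 17)² = (20*18 - 17)² = (360 - 17)² = 343² = 117649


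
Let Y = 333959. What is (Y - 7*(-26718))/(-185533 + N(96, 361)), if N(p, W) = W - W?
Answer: -520985/185533 ≈ -2.8080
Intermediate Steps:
N(p, W) = 0
(Y - 7*(-26718))/(-185533 + N(96, 361)) = (333959 - 7*(-26718))/(-185533 + 0) = (333959 + 187026)/(-185533) = 520985*(-1/185533) = -520985/185533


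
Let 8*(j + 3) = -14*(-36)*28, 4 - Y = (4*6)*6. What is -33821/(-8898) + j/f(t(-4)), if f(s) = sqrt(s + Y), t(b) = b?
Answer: 33821/8898 - 587*I/4 ≈ 3.801 - 146.75*I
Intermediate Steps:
Y = -140 (Y = 4 - 4*6*6 = 4 - 24*6 = 4 - 1*144 = 4 - 144 = -140)
f(s) = sqrt(-140 + s) (f(s) = sqrt(s - 140) = sqrt(-140 + s))
j = 1761 (j = -3 + (-14*(-36)*28)/8 = -3 + (504*28)/8 = -3 + (1/8)*14112 = -3 + 1764 = 1761)
-33821/(-8898) + j/f(t(-4)) = -33821/(-8898) + 1761/(sqrt(-140 - 4)) = -33821*(-1/8898) + 1761/(sqrt(-144)) = 33821/8898 + 1761/((12*I)) = 33821/8898 + 1761*(-I/12) = 33821/8898 - 587*I/4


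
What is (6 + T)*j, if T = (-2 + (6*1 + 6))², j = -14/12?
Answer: -371/3 ≈ -123.67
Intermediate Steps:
j = -7/6 (j = -14*1/12 = -7/6 ≈ -1.1667)
T = 100 (T = (-2 + (6 + 6))² = (-2 + 12)² = 10² = 100)
(6 + T)*j = (6 + 100)*(-7/6) = 106*(-7/6) = -371/3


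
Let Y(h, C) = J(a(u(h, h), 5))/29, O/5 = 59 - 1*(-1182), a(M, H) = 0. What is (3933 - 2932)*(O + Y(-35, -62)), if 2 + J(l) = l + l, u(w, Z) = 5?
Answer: 180122943/29 ≈ 6.2111e+6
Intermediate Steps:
J(l) = -2 + 2*l (J(l) = -2 + (l + l) = -2 + 2*l)
O = 6205 (O = 5*(59 - 1*(-1182)) = 5*(59 + 1182) = 5*1241 = 6205)
Y(h, C) = -2/29 (Y(h, C) = (-2 + 2*0)/29 = (-2 + 0)*(1/29) = -2*1/29 = -2/29)
(3933 - 2932)*(O + Y(-35, -62)) = (3933 - 2932)*(6205 - 2/29) = 1001*(179943/29) = 180122943/29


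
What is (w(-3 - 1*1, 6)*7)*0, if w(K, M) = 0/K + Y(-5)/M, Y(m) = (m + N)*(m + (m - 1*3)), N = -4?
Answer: 0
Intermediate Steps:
Y(m) = (-4 + m)*(-3 + 2*m) (Y(m) = (m - 4)*(m + (m - 1*3)) = (-4 + m)*(m + (m - 3)) = (-4 + m)*(m + (-3 + m)) = (-4 + m)*(-3 + 2*m))
w(K, M) = 117/M (w(K, M) = 0/K + (12 - 11*(-5) + 2*(-5)²)/M = 0 + (12 + 55 + 2*25)/M = 0 + (12 + 55 + 50)/M = 0 + 117/M = 117/M)
(w(-3 - 1*1, 6)*7)*0 = ((117/6)*7)*0 = ((117*(⅙))*7)*0 = ((39/2)*7)*0 = (273/2)*0 = 0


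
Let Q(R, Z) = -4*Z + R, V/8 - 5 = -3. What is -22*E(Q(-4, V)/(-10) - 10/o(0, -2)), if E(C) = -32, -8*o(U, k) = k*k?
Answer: 704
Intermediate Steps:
o(U, k) = -k²/8 (o(U, k) = -k*k/8 = -k²/8)
V = 16 (V = 40 + 8*(-3) = 40 - 24 = 16)
Q(R, Z) = R - 4*Z
-22*E(Q(-4, V)/(-10) - 10/o(0, -2)) = -22*(-32) = 704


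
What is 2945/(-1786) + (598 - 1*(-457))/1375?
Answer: -22791/25850 ≈ -0.88166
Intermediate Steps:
2945/(-1786) + (598 - 1*(-457))/1375 = 2945*(-1/1786) + (598 + 457)*(1/1375) = -155/94 + 1055*(1/1375) = -155/94 + 211/275 = -22791/25850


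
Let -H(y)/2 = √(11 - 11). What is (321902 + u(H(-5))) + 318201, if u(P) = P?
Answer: 640103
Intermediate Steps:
H(y) = 0 (H(y) = -2*√(11 - 11) = -2*√0 = -2*0 = 0)
(321902 + u(H(-5))) + 318201 = (321902 + 0) + 318201 = 321902 + 318201 = 640103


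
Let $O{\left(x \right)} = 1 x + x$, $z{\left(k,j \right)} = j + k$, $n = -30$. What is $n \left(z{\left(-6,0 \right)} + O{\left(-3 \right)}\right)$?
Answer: $360$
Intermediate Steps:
$O{\left(x \right)} = 2 x$ ($O{\left(x \right)} = x + x = 2 x$)
$n \left(z{\left(-6,0 \right)} + O{\left(-3 \right)}\right) = - 30 \left(\left(0 - 6\right) + 2 \left(-3\right)\right) = - 30 \left(-6 - 6\right) = \left(-30\right) \left(-12\right) = 360$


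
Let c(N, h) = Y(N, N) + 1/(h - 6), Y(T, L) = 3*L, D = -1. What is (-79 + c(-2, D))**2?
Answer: 355216/49 ≈ 7249.3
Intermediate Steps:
c(N, h) = 1/(-6 + h) + 3*N (c(N, h) = 3*N + 1/(h - 6) = 3*N + 1/(-6 + h) = 1/(-6 + h) + 3*N)
(-79 + c(-2, D))**2 = (-79 + (1 - 18*(-2) + 3*(-2)*(-1))/(-6 - 1))**2 = (-79 + (1 + 36 + 6)/(-7))**2 = (-79 - 1/7*43)**2 = (-79 - 43/7)**2 = (-596/7)**2 = 355216/49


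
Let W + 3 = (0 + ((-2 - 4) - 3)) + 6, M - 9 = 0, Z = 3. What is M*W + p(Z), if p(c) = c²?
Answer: -45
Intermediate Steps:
M = 9 (M = 9 + 0 = 9)
W = -6 (W = -3 + ((0 + ((-2 - 4) - 3)) + 6) = -3 + ((0 + (-6 - 3)) + 6) = -3 + ((0 - 9) + 6) = -3 + (-9 + 6) = -3 - 3 = -6)
M*W + p(Z) = 9*(-6) + 3² = -54 + 9 = -45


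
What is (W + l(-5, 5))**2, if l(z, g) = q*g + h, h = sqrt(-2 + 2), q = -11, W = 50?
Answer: 25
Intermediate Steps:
h = 0 (h = sqrt(0) = 0)
l(z, g) = -11*g (l(z, g) = -11*g + 0 = -11*g)
(W + l(-5, 5))**2 = (50 - 11*5)**2 = (50 - 55)**2 = (-5)**2 = 25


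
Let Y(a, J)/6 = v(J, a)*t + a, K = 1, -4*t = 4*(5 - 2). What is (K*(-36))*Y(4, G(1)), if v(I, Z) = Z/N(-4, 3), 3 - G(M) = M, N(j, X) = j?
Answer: -1512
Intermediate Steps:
t = -3 (t = -(5 - 2) = -3 ≈ -3.0000)
G(M) = 3 - M
v(I, Z) = -Z/4 (v(I, Z) = Z/(-4) = Z*(-¼) = -Z/4)
Y(a, J) = 21*a/2 (Y(a, J) = 6*(-a/4*(-3) + a) = 6*(3*a/4 + a) = 6*(7*a/4) = 21*a/2)
(K*(-36))*Y(4, G(1)) = (1*(-36))*((21/2)*4) = -36*42 = -1512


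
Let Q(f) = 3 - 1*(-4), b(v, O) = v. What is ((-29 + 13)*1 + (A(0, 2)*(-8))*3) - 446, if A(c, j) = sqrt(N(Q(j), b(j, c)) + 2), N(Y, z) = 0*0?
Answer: -462 - 24*sqrt(2) ≈ -495.94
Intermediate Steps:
Q(f) = 7 (Q(f) = 3 + 4 = 7)
N(Y, z) = 0
A(c, j) = sqrt(2) (A(c, j) = sqrt(0 + 2) = sqrt(2))
((-29 + 13)*1 + (A(0, 2)*(-8))*3) - 446 = ((-29 + 13)*1 + (sqrt(2)*(-8))*3) - 446 = (-16*1 - 8*sqrt(2)*3) - 446 = (-16 - 24*sqrt(2)) - 446 = -462 - 24*sqrt(2)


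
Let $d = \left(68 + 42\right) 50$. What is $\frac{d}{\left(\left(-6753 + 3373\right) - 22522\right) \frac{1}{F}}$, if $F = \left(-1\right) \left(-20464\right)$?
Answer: $- \frac{56276000}{12951} \approx -4345.3$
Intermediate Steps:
$F = 20464$
$d = 5500$ ($d = 110 \cdot 50 = 5500$)
$\frac{d}{\left(\left(-6753 + 3373\right) - 22522\right) \frac{1}{F}} = \frac{5500}{\left(\left(-6753 + 3373\right) - 22522\right) \frac{1}{20464}} = \frac{5500}{\left(-3380 - 22522\right) \frac{1}{20464}} = \frac{5500}{\left(-25902\right) \frac{1}{20464}} = \frac{5500}{- \frac{12951}{10232}} = 5500 \left(- \frac{10232}{12951}\right) = - \frac{56276000}{12951}$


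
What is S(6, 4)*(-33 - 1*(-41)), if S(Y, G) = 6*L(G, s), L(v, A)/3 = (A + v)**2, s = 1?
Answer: 3600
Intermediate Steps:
L(v, A) = 3*(A + v)**2
S(Y, G) = 18*(1 + G)**2 (S(Y, G) = 6*(3*(1 + G)**2) = 18*(1 + G)**2)
S(6, 4)*(-33 - 1*(-41)) = (18*(1 + 4)**2)*(-33 - 1*(-41)) = (18*5**2)*(-33 + 41) = (18*25)*8 = 450*8 = 3600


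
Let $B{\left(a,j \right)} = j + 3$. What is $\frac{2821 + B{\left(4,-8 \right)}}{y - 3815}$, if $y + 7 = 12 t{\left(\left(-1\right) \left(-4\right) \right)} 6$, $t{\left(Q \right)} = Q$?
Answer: $- \frac{1408}{1767} \approx -0.79683$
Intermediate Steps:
$B{\left(a,j \right)} = 3 + j$
$y = 281$ ($y = -7 + 12 \left(\left(-1\right) \left(-4\right)\right) 6 = -7 + 12 \cdot 4 \cdot 6 = -7 + 48 \cdot 6 = -7 + 288 = 281$)
$\frac{2821 + B{\left(4,-8 \right)}}{y - 3815} = \frac{2821 + \left(3 - 8\right)}{281 - 3815} = \frac{2821 - 5}{-3534} = 2816 \left(- \frac{1}{3534}\right) = - \frac{1408}{1767}$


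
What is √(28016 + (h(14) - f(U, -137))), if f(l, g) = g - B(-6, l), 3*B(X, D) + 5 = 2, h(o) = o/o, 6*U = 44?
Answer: √28153 ≈ 167.79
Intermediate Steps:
U = 22/3 (U = (⅙)*44 = 22/3 ≈ 7.3333)
h(o) = 1
B(X, D) = -1 (B(X, D) = -5/3 + (⅓)*2 = -5/3 + ⅔ = -1)
f(l, g) = 1 + g (f(l, g) = g - 1*(-1) = g + 1 = 1 + g)
√(28016 + (h(14) - f(U, -137))) = √(28016 + (1 - (1 - 137))) = √(28016 + (1 - 1*(-136))) = √(28016 + (1 + 136)) = √(28016 + 137) = √28153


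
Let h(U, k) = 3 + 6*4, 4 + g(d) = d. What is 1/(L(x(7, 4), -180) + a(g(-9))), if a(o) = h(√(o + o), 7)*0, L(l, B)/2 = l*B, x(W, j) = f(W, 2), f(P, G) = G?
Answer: -1/720 ≈ -0.0013889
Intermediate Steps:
g(d) = -4 + d
x(W, j) = 2
L(l, B) = 2*B*l (L(l, B) = 2*(l*B) = 2*(B*l) = 2*B*l)
h(U, k) = 27 (h(U, k) = 3 + 24 = 27)
a(o) = 0 (a(o) = 27*0 = 0)
1/(L(x(7, 4), -180) + a(g(-9))) = 1/(2*(-180)*2 + 0) = 1/(-720 + 0) = 1/(-720) = -1/720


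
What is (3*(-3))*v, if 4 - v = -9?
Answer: -117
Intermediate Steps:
v = 13 (v = 4 - 1*(-9) = 4 + 9 = 13)
(3*(-3))*v = (3*(-3))*13 = -9*13 = -117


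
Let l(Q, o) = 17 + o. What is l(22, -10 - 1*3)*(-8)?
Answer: -32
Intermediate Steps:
l(22, -10 - 1*3)*(-8) = (17 + (-10 - 1*3))*(-8) = (17 + (-10 - 3))*(-8) = (17 - 13)*(-8) = 4*(-8) = -32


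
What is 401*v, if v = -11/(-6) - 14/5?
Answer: -11629/30 ≈ -387.63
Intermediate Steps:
v = -29/30 (v = -11*(-⅙) - 14*⅕ = 11/6 - 14/5 = -29/30 ≈ -0.96667)
401*v = 401*(-29/30) = -11629/30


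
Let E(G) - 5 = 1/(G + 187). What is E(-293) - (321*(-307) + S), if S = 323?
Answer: 10412273/106 ≈ 98229.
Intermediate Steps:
E(G) = 5 + 1/(187 + G) (E(G) = 5 + 1/(G + 187) = 5 + 1/(187 + G))
E(-293) - (321*(-307) + S) = (936 + 5*(-293))/(187 - 293) - (321*(-307) + 323) = (936 - 1465)/(-106) - (-98547 + 323) = -1/106*(-529) - 1*(-98224) = 529/106 + 98224 = 10412273/106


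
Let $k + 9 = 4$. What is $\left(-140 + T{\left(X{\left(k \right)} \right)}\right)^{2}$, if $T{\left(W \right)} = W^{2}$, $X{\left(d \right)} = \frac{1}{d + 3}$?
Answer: $\frac{312481}{16} \approx 19530.0$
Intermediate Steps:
$k = -5$ ($k = -9 + 4 = -5$)
$X{\left(d \right)} = \frac{1}{3 + d}$
$\left(-140 + T{\left(X{\left(k \right)} \right)}\right)^{2} = \left(-140 + \left(\frac{1}{3 - 5}\right)^{2}\right)^{2} = \left(-140 + \left(\frac{1}{-2}\right)^{2}\right)^{2} = \left(-140 + \left(- \frac{1}{2}\right)^{2}\right)^{2} = \left(-140 + \frac{1}{4}\right)^{2} = \left(- \frac{559}{4}\right)^{2} = \frac{312481}{16}$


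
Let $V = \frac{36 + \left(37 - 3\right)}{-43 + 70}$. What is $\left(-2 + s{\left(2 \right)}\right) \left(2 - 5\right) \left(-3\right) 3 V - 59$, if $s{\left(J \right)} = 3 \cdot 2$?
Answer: $221$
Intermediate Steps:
$s{\left(J \right)} = 6$
$V = \frac{70}{27}$ ($V = \frac{36 + \left(37 - 3\right)}{27} = \left(36 + 34\right) \frac{1}{27} = 70 \cdot \frac{1}{27} = \frac{70}{27} \approx 2.5926$)
$\left(-2 + s{\left(2 \right)}\right) \left(2 - 5\right) \left(-3\right) 3 V - 59 = \left(-2 + 6\right) \left(2 - 5\right) \left(-3\right) 3 \cdot \frac{70}{27} - 59 = 4 \left(-3\right) \left(-3\right) 3 \cdot \frac{70}{27} - 59 = \left(-12\right) \left(-3\right) 3 \cdot \frac{70}{27} - 59 = 36 \cdot 3 \cdot \frac{70}{27} - 59 = 108 \cdot \frac{70}{27} - 59 = 280 - 59 = 221$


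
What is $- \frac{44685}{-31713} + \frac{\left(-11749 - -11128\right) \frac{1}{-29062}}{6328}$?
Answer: $\frac{249023786301}{176732066896} \approx 1.409$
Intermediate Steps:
$- \frac{44685}{-31713} + \frac{\left(-11749 - -11128\right) \frac{1}{-29062}}{6328} = \left(-44685\right) \left(- \frac{1}{31713}\right) + \left(-11749 + 11128\right) \left(- \frac{1}{29062}\right) \frac{1}{6328} = \frac{14895}{10571} + \left(-621\right) \left(- \frac{1}{29062}\right) \frac{1}{6328} = \frac{14895}{10571} + \frac{621}{29062} \cdot \frac{1}{6328} = \frac{14895}{10571} + \frac{621}{183904336} = \frac{249023786301}{176732066896}$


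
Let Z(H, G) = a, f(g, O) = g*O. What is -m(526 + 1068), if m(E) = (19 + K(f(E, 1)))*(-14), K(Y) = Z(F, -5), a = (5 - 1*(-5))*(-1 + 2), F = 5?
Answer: 406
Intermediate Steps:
f(g, O) = O*g
a = 10 (a = (5 + 5)*1 = 10*1 = 10)
Z(H, G) = 10
K(Y) = 10
m(E) = -406 (m(E) = (19 + 10)*(-14) = 29*(-14) = -406)
-m(526 + 1068) = -1*(-406) = 406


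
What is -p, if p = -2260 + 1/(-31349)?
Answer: 70848741/31349 ≈ 2260.0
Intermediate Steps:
p = -70848741/31349 (p = -2260 - 1/31349 = -70848741/31349 ≈ -2260.0)
-p = -1*(-70848741/31349) = 70848741/31349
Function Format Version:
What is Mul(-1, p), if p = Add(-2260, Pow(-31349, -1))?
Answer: Rational(70848741, 31349) ≈ 2260.0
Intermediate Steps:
p = Rational(-70848741, 31349) (p = Add(-2260, Rational(-1, 31349)) = Rational(-70848741, 31349) ≈ -2260.0)
Mul(-1, p) = Mul(-1, Rational(-70848741, 31349)) = Rational(70848741, 31349)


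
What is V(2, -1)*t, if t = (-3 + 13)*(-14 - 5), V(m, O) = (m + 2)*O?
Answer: 760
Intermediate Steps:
V(m, O) = O*(2 + m) (V(m, O) = (2 + m)*O = O*(2 + m))
t = -190 (t = 10*(-19) = -190)
V(2, -1)*t = -(2 + 2)*(-190) = -1*4*(-190) = -4*(-190) = 760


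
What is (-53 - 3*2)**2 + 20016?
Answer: 23497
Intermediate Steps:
(-53 - 3*2)**2 + 20016 = (-53 - 6)**2 + 20016 = (-59)**2 + 20016 = 3481 + 20016 = 23497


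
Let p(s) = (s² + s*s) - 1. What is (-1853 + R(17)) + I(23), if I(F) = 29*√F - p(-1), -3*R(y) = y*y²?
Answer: -10475/3 + 29*√23 ≈ -3352.6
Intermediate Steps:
R(y) = -y³/3 (R(y) = -y*y²/3 = -y³/3)
p(s) = -1 + 2*s² (p(s) = (s² + s²) - 1 = 2*s² - 1 = -1 + 2*s²)
I(F) = -1 + 29*√F (I(F) = 29*√F - (-1 + 2*(-1)²) = 29*√F - (-1 + 2*1) = 29*√F - (-1 + 2) = 29*√F - 1*1 = 29*√F - 1 = -1 + 29*√F)
(-1853 + R(17)) + I(23) = (-1853 - ⅓*17³) + (-1 + 29*√23) = (-1853 - ⅓*4913) + (-1 + 29*√23) = (-1853 - 4913/3) + (-1 + 29*√23) = -10472/3 + (-1 + 29*√23) = -10475/3 + 29*√23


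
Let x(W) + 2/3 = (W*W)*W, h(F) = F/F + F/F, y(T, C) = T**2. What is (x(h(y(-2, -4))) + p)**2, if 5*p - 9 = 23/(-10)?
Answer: 1692601/22500 ≈ 75.227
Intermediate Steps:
h(F) = 2 (h(F) = 1 + 1 = 2)
x(W) = -2/3 + W**3 (x(W) = -2/3 + (W*W)*W = -2/3 + W**2*W = -2/3 + W**3)
p = 67/50 (p = 9/5 + (23/(-10))/5 = 9/5 + (23*(-1/10))/5 = 9/5 + (1/5)*(-23/10) = 9/5 - 23/50 = 67/50 ≈ 1.3400)
(x(h(y(-2, -4))) + p)**2 = ((-2/3 + 2**3) + 67/50)**2 = ((-2/3 + 8) + 67/50)**2 = (22/3 + 67/50)**2 = (1301/150)**2 = 1692601/22500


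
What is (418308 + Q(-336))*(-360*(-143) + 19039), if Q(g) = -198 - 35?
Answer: 29482230925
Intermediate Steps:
Q(g) = -233
(418308 + Q(-336))*(-360*(-143) + 19039) = (418308 - 233)*(-360*(-143) + 19039) = 418075*(51480 + 19039) = 418075*70519 = 29482230925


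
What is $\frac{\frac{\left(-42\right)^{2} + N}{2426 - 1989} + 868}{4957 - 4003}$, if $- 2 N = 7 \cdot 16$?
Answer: $\frac{21168}{23161} \approx 0.91395$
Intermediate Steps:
$N = -56$ ($N = - \frac{7 \cdot 16}{2} = \left(- \frac{1}{2}\right) 112 = -56$)
$\frac{\frac{\left(-42\right)^{2} + N}{2426 - 1989} + 868}{4957 - 4003} = \frac{\frac{\left(-42\right)^{2} - 56}{2426 - 1989} + 868}{4957 - 4003} = \frac{\frac{1764 - 56}{437} + 868}{954} = \left(1708 \cdot \frac{1}{437} + 868\right) \frac{1}{954} = \left(\frac{1708}{437} + 868\right) \frac{1}{954} = \frac{381024}{437} \cdot \frac{1}{954} = \frac{21168}{23161}$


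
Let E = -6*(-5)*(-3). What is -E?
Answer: 90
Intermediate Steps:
E = -90 (E = 30*(-3) = -90)
-E = -1*(-90) = 90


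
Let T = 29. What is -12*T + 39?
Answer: -309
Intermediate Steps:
-12*T + 39 = -12*29 + 39 = -348 + 39 = -309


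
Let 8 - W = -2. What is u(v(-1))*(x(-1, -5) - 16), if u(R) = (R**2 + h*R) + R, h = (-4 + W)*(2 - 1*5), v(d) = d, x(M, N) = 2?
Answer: -252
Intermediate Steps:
W = 10 (W = 8 - 1*(-2) = 8 + 2 = 10)
h = -18 (h = (-4 + 10)*(2 - 1*5) = 6*(2 - 5) = 6*(-3) = -18)
u(R) = R**2 - 17*R (u(R) = (R**2 - 18*R) + R = R**2 - 17*R)
u(v(-1))*(x(-1, -5) - 16) = (-(-17 - 1))*(2 - 16) = -1*(-18)*(-14) = 18*(-14) = -252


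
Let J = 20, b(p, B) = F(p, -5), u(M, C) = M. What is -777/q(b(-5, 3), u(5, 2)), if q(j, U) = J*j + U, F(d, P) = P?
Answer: 777/95 ≈ 8.1789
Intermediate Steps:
b(p, B) = -5
q(j, U) = U + 20*j (q(j, U) = 20*j + U = U + 20*j)
-777/q(b(-5, 3), u(5, 2)) = -777/(5 + 20*(-5)) = -777/(5 - 100) = -777/(-95) = -777*(-1/95) = 777/95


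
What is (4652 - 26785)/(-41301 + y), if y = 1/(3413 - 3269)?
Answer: 3187152/5947343 ≈ 0.53590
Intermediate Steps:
y = 1/144 ≈ 0.0069444
(4652 - 26785)/(-41301 + y) = (4652 - 26785)/(-41301 + 1/144) = -22133/(-5947343/144) = -22133*(-144/5947343) = 3187152/5947343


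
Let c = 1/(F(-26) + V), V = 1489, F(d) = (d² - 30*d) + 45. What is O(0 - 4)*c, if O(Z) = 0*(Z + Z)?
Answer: 0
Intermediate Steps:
F(d) = 45 + d² - 30*d
O(Z) = 0 (O(Z) = 0*(2*Z) = 0)
c = 1/2990 (c = 1/((45 + (-26)² - 30*(-26)) + 1489) = 1/((45 + 676 + 780) + 1489) = 1/(1501 + 1489) = 1/2990 ≈ 0.00033445)
O(0 - 4)*c = 0*(1/2990) = 0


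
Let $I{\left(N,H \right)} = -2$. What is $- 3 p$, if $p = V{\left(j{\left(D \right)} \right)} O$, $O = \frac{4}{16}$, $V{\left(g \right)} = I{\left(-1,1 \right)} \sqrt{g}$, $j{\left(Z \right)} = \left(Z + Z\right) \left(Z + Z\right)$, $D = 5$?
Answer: $15$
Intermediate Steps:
$j{\left(Z \right)} = 4 Z^{2}$ ($j{\left(Z \right)} = 2 Z 2 Z = 4 Z^{2}$)
$V{\left(g \right)} = - 2 \sqrt{g}$
$O = \frac{1}{4}$ ($O = 4 \cdot \frac{1}{16} = \frac{1}{4} \approx 0.25$)
$p = -5$ ($p = - 2 \sqrt{4 \cdot 5^{2}} \cdot \frac{1}{4} = - 2 \sqrt{4 \cdot 25} \cdot \frac{1}{4} = - 2 \sqrt{100} \cdot \frac{1}{4} = \left(-2\right) 10 \cdot \frac{1}{4} = \left(-20\right) \frac{1}{4} = -5$)
$- 3 p = \left(-3\right) \left(-5\right) = 15$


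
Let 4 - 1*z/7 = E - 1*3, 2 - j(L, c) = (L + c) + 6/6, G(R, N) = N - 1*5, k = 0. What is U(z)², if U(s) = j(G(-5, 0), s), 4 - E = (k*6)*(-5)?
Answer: 225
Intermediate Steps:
E = 4 (E = 4 - 0*6*(-5) = 4 - 0*(-5) = 4 - 1*0 = 4 + 0 = 4)
G(R, N) = -5 + N (G(R, N) = N - 5 = -5 + N)
j(L, c) = 1 - L - c (j(L, c) = 2 - ((L + c) + 6/6) = 2 - ((L + c) + 6*(⅙)) = 2 - ((L + c) + 1) = 2 - (1 + L + c) = 2 + (-1 - L - c) = 1 - L - c)
z = 21 (z = 28 - 7*(4 - 1*3) = 28 - 7*(4 - 3) = 28 - 7*1 = 28 - 7 = 21)
U(s) = 6 - s (U(s) = 1 - (-5 + 0) - s = 1 - 1*(-5) - s = 1 + 5 - s = 6 - s)
U(z)² = (6 - 1*21)² = (6 - 21)² = (-15)² = 225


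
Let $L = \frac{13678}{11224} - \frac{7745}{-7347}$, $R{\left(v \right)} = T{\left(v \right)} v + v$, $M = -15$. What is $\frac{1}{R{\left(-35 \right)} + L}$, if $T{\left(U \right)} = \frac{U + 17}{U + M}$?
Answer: $- \frac{206156820}{9344509267} \approx -0.022062$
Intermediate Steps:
$T{\left(U \right)} = \frac{17 + U}{-15 + U}$ ($T{\left(U \right)} = \frac{U + 17}{U - 15} = \frac{17 + U}{-15 + U}$)
$R{\left(v \right)} = v + \frac{v \left(17 + v\right)}{-15 + v}$ ($R{\left(v \right)} = \frac{17 + v}{-15 + v} v + v = \frac{v \left(17 + v\right)}{-15 + v} + v = v + \frac{v \left(17 + v\right)}{-15 + v}$)
$L = \frac{93711073}{41231364}$ ($L = 13678 \cdot \frac{1}{11224} - - \frac{7745}{7347} = \frac{6839}{5612} + \frac{7745}{7347} = \frac{93711073}{41231364} \approx 2.2728$)
$\frac{1}{R{\left(-35 \right)} + L} = \frac{1}{2 \left(-35\right) \frac{1}{-15 - 35} \left(1 - 35\right) + \frac{93711073}{41231364}} = \frac{1}{2 \left(-35\right) \frac{1}{-50} \left(-34\right) + \frac{93711073}{41231364}} = \frac{1}{2 \left(-35\right) \left(- \frac{1}{50}\right) \left(-34\right) + \frac{93711073}{41231364}} = \frac{1}{- \frac{238}{5} + \frac{93711073}{41231364}} = \frac{1}{- \frac{9344509267}{206156820}} = - \frac{206156820}{9344509267}$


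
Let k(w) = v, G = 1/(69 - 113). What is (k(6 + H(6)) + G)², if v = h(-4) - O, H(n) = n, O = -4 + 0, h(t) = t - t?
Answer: 30625/1936 ≈ 15.819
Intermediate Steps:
h(t) = 0
O = -4
G = -1/44 (G = 1/(-44) = -1/44 ≈ -0.022727)
v = 4 (v = 0 - 1*(-4) = 0 + 4 = 4)
k(w) = 4
(k(6 + H(6)) + G)² = (4 - 1/44)² = (175/44)² = 30625/1936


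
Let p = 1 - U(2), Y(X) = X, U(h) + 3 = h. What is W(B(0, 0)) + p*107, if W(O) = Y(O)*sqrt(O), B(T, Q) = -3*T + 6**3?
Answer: 214 + 1296*sqrt(6) ≈ 3388.5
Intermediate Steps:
U(h) = -3 + h
B(T, Q) = 216 - 3*T (B(T, Q) = -3*T + 216 = 216 - 3*T)
p = 2 (p = 1 - (-3 + 2) = 1 - 1*(-1) = 1 + 1 = 2)
W(O) = O**(3/2) (W(O) = O*sqrt(O) = O**(3/2))
W(B(0, 0)) + p*107 = (216 - 3*0)**(3/2) + 2*107 = (216 + 0)**(3/2) + 214 = 216**(3/2) + 214 = 1296*sqrt(6) + 214 = 214 + 1296*sqrt(6)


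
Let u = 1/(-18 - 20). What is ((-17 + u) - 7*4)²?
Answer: 2927521/1444 ≈ 2027.4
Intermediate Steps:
u = -1/38 (u = 1/(-38) = -1/38 ≈ -0.026316)
((-17 + u) - 7*4)² = ((-17 - 1/38) - 7*4)² = (-647/38 - 28)² = (-1711/38)² = 2927521/1444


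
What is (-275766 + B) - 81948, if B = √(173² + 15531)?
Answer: -357714 + 2*√11365 ≈ -3.5750e+5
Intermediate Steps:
B = 2*√11365 (B = √(29929 + 15531) = √45460 = 2*√11365 ≈ 213.21)
(-275766 + B) - 81948 = (-275766 + 2*√11365) - 81948 = -357714 + 2*√11365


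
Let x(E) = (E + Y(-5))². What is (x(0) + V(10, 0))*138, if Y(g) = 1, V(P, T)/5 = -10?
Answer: -6762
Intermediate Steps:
V(P, T) = -50 (V(P, T) = 5*(-10) = -50)
x(E) = (1 + E)² (x(E) = (E + 1)² = (1 + E)²)
(x(0) + V(10, 0))*138 = ((1 + 0)² - 50)*138 = (1² - 50)*138 = (1 - 50)*138 = -49*138 = -6762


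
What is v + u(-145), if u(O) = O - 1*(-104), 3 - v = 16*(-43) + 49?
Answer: 601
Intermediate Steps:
v = 642 (v = 3 - (16*(-43) + 49) = 3 - (-688 + 49) = 3 - 1*(-639) = 3 + 639 = 642)
u(O) = 104 + O (u(O) = O + 104 = 104 + O)
v + u(-145) = 642 + (104 - 145) = 642 - 41 = 601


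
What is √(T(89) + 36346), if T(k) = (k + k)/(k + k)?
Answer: √36347 ≈ 190.65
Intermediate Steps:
T(k) = 1 (T(k) = (2*k)/((2*k)) = (2*k)*(1/(2*k)) = 1)
√(T(89) + 36346) = √(1 + 36346) = √36347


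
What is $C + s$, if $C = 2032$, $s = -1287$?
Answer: $745$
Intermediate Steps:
$C + s = 2032 - 1287 = 745$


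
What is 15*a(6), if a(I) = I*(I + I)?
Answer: 1080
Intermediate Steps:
a(I) = 2*I**2 (a(I) = I*(2*I) = 2*I**2)
15*a(6) = 15*(2*6**2) = 15*(2*36) = 15*72 = 1080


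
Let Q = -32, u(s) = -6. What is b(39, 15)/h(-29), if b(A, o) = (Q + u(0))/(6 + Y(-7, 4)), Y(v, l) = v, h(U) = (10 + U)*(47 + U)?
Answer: -⅑ ≈ -0.11111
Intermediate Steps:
b(A, o) = 38 (b(A, o) = (-32 - 6)/(6 - 7) = -38/(-1) = -38*(-1) = 38)
b(39, 15)/h(-29) = 38/(470 + (-29)² + 57*(-29)) = 38/(470 + 841 - 1653) = 38/(-342) = 38*(-1/342) = -⅑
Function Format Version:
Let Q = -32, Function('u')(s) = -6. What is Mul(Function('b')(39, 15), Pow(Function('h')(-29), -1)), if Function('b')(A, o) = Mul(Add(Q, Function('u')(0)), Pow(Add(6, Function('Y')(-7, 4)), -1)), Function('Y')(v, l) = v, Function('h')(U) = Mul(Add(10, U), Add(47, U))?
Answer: Rational(-1, 9) ≈ -0.11111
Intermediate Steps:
Function('b')(A, o) = 38 (Function('b')(A, o) = Mul(Add(-32, -6), Pow(Add(6, -7), -1)) = Mul(-38, Pow(-1, -1)) = Mul(-38, -1) = 38)
Mul(Function('b')(39, 15), Pow(Function('h')(-29), -1)) = Mul(38, Pow(Add(470, Pow(-29, 2), Mul(57, -29)), -1)) = Mul(38, Pow(Add(470, 841, -1653), -1)) = Mul(38, Pow(-342, -1)) = Mul(38, Rational(-1, 342)) = Rational(-1, 9)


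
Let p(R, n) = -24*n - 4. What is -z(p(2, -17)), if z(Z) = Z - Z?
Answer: 0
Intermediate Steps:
p(R, n) = -4 - 24*n
z(Z) = 0
-z(p(2, -17)) = -1*0 = 0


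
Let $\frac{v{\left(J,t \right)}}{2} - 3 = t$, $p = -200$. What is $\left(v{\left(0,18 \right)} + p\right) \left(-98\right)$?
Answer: $15484$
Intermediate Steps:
$v{\left(J,t \right)} = 6 + 2 t$
$\left(v{\left(0,18 \right)} + p\right) \left(-98\right) = \left(\left(6 + 2 \cdot 18\right) - 200\right) \left(-98\right) = \left(\left(6 + 36\right) - 200\right) \left(-98\right) = \left(42 - 200\right) \left(-98\right) = \left(-158\right) \left(-98\right) = 15484$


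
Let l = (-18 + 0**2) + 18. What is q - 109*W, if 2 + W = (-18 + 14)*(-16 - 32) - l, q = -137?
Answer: -20847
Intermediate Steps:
l = 0 (l = (-18 + 0) + 18 = -18 + 18 = 0)
W = 190 (W = -2 + ((-18 + 14)*(-16 - 32) - 1*0) = -2 + (-4*(-48) + 0) = -2 + (192 + 0) = -2 + 192 = 190)
q - 109*W = -137 - 109*190 = -137 - 20710 = -20847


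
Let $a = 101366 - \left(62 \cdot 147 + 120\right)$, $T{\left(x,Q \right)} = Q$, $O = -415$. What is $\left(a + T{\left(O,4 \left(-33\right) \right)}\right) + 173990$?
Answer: $265990$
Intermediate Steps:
$a = 92132$ ($a = 101366 - \left(9114 + 120\right) = 101366 - 9234 = 92132$)
$\left(a + T{\left(O,4 \left(-33\right) \right)}\right) + 173990 = \left(92132 + 4 \left(-33\right)\right) + 173990 = \left(92132 - 132\right) + 173990 = 92000 + 173990 = 265990$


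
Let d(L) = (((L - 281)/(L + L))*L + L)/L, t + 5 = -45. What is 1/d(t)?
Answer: 100/431 ≈ 0.23202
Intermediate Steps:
t = -50 (t = -5 - 45 = -50)
d(L) = (-281/2 + 3*L/2)/L (d(L) = (((-281 + L)/((2*L)))*L + L)/L = (((-281 + L)*(1/(2*L)))*L + L)/L = (((-281 + L)/(2*L))*L + L)/L = ((-281/2 + L/2) + L)/L = (-281/2 + 3*L/2)/L)
1/d(t) = 1/((½)*(-281 + 3*(-50))/(-50)) = 1/((½)*(-1/50)*(-281 - 150)) = 1/((½)*(-1/50)*(-431)) = 1/(431/100) = 100/431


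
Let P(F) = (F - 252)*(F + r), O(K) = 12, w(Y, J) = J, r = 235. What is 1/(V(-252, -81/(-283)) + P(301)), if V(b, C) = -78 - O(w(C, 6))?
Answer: 1/26174 ≈ 3.8206e-5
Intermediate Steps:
V(b, C) = -90 (V(b, C) = -78 - 1*12 = -78 - 12 = -90)
P(F) = (-252 + F)*(235 + F) (P(F) = (F - 252)*(F + 235) = (-252 + F)*(235 + F))
1/(V(-252, -81/(-283)) + P(301)) = 1/(-90 + (-59220 + 301² - 17*301)) = 1/(-90 + (-59220 + 90601 - 5117)) = 1/(-90 + 26264) = 1/26174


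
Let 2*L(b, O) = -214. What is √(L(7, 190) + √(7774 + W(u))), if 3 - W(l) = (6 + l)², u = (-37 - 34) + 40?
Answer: √(-107 + 4*√447) ≈ 4.7361*I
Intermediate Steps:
L(b, O) = -107 (L(b, O) = (½)*(-214) = -107)
u = -31 (u = -71 + 40 = -31)
W(l) = 3 - (6 + l)²
√(L(7, 190) + √(7774 + W(u))) = √(-107 + √(7774 + (3 - (6 - 31)²))) = √(-107 + √(7774 + (3 - 1*(-25)²))) = √(-107 + √(7774 + (3 - 1*625))) = √(-107 + √(7774 + (3 - 625))) = √(-107 + √(7774 - 622)) = √(-107 + √7152) = √(-107 + 4*√447)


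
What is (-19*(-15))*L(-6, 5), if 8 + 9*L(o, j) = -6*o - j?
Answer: 2185/3 ≈ 728.33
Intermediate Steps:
L(o, j) = -8/9 - 2*o/3 - j/9 (L(o, j) = -8/9 + (-6*o - j)/9 = -8/9 + (-j - 6*o)/9 = -8/9 + (-2*o/3 - j/9) = -8/9 - 2*o/3 - j/9)
(-19*(-15))*L(-6, 5) = (-19*(-15))*(-8/9 - 2/3*(-6) - 1/9*5) = 285*(-8/9 + 4 - 5/9) = 285*(23/9) = 2185/3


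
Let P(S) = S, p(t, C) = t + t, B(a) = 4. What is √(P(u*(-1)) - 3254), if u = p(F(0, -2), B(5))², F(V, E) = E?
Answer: I*√3270 ≈ 57.184*I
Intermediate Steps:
p(t, C) = 2*t
u = 16 (u = (2*(-2))² = (-4)² = 16)
√(P(u*(-1)) - 3254) = √(16*(-1) - 3254) = √(-16 - 3254) = √(-3270) = I*√3270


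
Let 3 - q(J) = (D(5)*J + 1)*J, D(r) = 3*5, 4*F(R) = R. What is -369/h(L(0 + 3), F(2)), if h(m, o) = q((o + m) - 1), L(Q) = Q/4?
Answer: -5904/29 ≈ -203.59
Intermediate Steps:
F(R) = R/4
D(r) = 15
q(J) = 3 - J*(1 + 15*J) (q(J) = 3 - (15*J + 1)*J = 3 - (1 + 15*J)*J = 3 - J*(1 + 15*J))
L(Q) = Q/4 (L(Q) = Q*(¼) = Q/4)
h(m, o) = 4 - m - o - 15*(-1 + m + o)² (h(m, o) = 3 - ((o + m) - 1) - 15*((o + m) - 1)² = 3 - ((m + o) - 1) - 15*((m + o) - 1)² = 3 - (-1 + m + o) - 15*(-1 + m + o)² = 3 + (1 - m - o) - 15*(-1 + m + o)² = 4 - m - o - 15*(-1 + m + o)²)
-369/h(L(0 + 3), F(2)) = -369/(4 - (0 + 3)/4 - 2/4 - 15*(-1 + (0 + 3)/4 + (¼)*2)²) = -369/(4 - 3/4 - 1*½ - 15*(-1 + (¼)*3 + ½)²) = -369/(4 - 1*¾ - ½ - 15*(-1 + ¾ + ½)²) = -369/(4 - ¾ - ½ - 15*(¼)²) = -369/(4 - ¾ - ½ - 15*1/16) = -369/(4 - ¾ - ½ - 15/16) = -369/29/16 = -369*16/29 = -5904/29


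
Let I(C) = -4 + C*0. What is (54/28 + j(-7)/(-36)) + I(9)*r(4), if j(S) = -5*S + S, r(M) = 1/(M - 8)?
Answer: 271/126 ≈ 2.1508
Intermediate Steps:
r(M) = 1/(-8 + M)
j(S) = -4*S
I(C) = -4 (I(C) = -4 + 0 = -4)
(54/28 + j(-7)/(-36)) + I(9)*r(4) = (54/28 - 4*(-7)/(-36)) - 4/(-8 + 4) = (54*(1/28) + 28*(-1/36)) - 4/(-4) = (27/14 - 7/9) - 4*(-¼) = 145/126 + 1 = 271/126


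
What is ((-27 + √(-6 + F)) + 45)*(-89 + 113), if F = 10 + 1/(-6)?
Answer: 432 + 4*√138 ≈ 478.99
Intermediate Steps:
F = 59/6 (F = 10 + 1*(-⅙) = 10 - ⅙ = 59/6 ≈ 9.8333)
((-27 + √(-6 + F)) + 45)*(-89 + 113) = ((-27 + √(-6 + 59/6)) + 45)*(-89 + 113) = ((-27 + √(23/6)) + 45)*24 = ((-27 + √138/6) + 45)*24 = (18 + √138/6)*24 = 432 + 4*√138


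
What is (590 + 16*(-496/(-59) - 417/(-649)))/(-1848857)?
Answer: -476878/1199908193 ≈ -0.00039743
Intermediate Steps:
(590 + 16*(-496/(-59) - 417/(-649)))/(-1848857) = (590 + 16*(-496*(-1/59) - 417*(-1/649)))*(-1/1848857) = (590 + 16*(496/59 + 417/649))*(-1/1848857) = (590 + 16*(5873/649))*(-1/1848857) = (590 + 93968/649)*(-1/1848857) = (476878/649)*(-1/1848857) = -476878/1199908193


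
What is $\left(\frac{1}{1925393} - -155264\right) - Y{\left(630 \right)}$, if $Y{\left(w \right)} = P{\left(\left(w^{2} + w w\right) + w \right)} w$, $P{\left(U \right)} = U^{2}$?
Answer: $- \frac{765545855907905772247}{1925393} \approx -3.976 \cdot 10^{14}$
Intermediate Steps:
$Y{\left(w \right)} = w \left(w + 2 w^{2}\right)^{2}$ ($Y{\left(w \right)} = \left(\left(w^{2} + w w\right) + w\right)^{2} w = \left(\left(w^{2} + w^{2}\right) + w\right)^{2} w = \left(2 w^{2} + w\right)^{2} w = \left(w + 2 w^{2}\right)^{2} w = w \left(w + 2 w^{2}\right)^{2}$)
$\left(\frac{1}{1925393} - -155264\right) - Y{\left(630 \right)} = \left(\frac{1}{1925393} - -155264\right) - 630^{3} \left(1 + 2 \cdot 630\right)^{2} = \left(\frac{1}{1925393} + 155264\right) - 250047000 \left(1 + 1260\right)^{2} = \frac{298944218753}{1925393} - 250047000 \cdot 1261^{2} = \frac{298944218753}{1925393} - 250047000 \cdot 1590121 = \frac{298944218753}{1925393} - 397604985687000 = - \frac{765545855907905772247}{1925393}$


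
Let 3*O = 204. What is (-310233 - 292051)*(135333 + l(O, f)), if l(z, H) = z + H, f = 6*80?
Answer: -81838952204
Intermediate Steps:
f = 480
O = 68 (O = (1/3)*204 = 68)
l(z, H) = H + z
(-310233 - 292051)*(135333 + l(O, f)) = (-310233 - 292051)*(135333 + (480 + 68)) = -602284*(135333 + 548) = -602284*135881 = -81838952204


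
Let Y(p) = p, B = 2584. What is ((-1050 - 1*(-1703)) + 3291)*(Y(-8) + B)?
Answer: 10159744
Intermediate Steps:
((-1050 - 1*(-1703)) + 3291)*(Y(-8) + B) = ((-1050 - 1*(-1703)) + 3291)*(-8 + 2584) = ((-1050 + 1703) + 3291)*2576 = (653 + 3291)*2576 = 3944*2576 = 10159744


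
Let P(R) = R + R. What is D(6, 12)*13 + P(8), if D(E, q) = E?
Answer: 94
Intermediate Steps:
P(R) = 2*R
D(6, 12)*13 + P(8) = 6*13 + 2*8 = 78 + 16 = 94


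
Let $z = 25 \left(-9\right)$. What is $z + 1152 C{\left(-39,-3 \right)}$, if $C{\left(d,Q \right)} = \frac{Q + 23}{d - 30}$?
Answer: $- \frac{12855}{23} \approx -558.91$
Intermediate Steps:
$C{\left(d,Q \right)} = \frac{23 + Q}{-30 + d}$
$z = -225$
$z + 1152 C{\left(-39,-3 \right)} = -225 + 1152 \frac{23 - 3}{-30 - 39} = -225 + 1152 \frac{1}{-69} \cdot 20 = -225 + 1152 \left(\left(- \frac{1}{69}\right) 20\right) = -225 + 1152 \left(- \frac{20}{69}\right) = -225 - \frac{7680}{23} = - \frac{12855}{23}$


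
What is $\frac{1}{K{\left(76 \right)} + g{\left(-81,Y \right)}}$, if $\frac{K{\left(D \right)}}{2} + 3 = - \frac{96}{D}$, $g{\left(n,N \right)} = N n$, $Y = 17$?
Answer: $- \frac{19}{26325} \approx -0.00072175$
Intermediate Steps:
$K{\left(D \right)} = -6 - \frac{192}{D}$ ($K{\left(D \right)} = -6 + 2 \left(- \frac{96}{D}\right) = -6 - \frac{192}{D}$)
$\frac{1}{K{\left(76 \right)} + g{\left(-81,Y \right)}} = \frac{1}{\left(-6 - \frac{192}{76}\right) + 17 \left(-81\right)} = \frac{1}{\left(-6 - \frac{48}{19}\right) - 1377} = \frac{1}{- \frac{162}{19} - 1377} = \frac{1}{- \frac{26325}{19}} = - \frac{19}{26325}$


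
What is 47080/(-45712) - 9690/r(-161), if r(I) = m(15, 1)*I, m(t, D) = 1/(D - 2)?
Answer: -56316145/919954 ≈ -61.216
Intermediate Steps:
m(t, D) = 1/(-2 + D)
r(I) = -I (r(I) = I/(-2 + 1) = I/(-1) = -I)
47080/(-45712) - 9690/r(-161) = 47080/(-45712) - 9690/((-1*(-161))) = 47080*(-1/45712) - 9690/161 = -5885/5714 - 9690*1/161 = -5885/5714 - 9690/161 = -56316145/919954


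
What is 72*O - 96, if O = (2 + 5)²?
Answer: 3432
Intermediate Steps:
O = 49 (O = 7² = 49)
72*O - 96 = 72*49 - 96 = 3528 - 96 = 3432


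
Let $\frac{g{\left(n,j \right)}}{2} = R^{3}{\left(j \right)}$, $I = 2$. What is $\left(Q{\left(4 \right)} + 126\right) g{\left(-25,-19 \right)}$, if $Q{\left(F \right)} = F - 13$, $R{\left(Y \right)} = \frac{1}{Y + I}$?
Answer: $- \frac{234}{4913} \approx -0.047629$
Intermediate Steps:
$R{\left(Y \right)} = \frac{1}{2 + Y}$ ($R{\left(Y \right)} = \frac{1}{Y + 2} = \frac{1}{2 + Y}$)
$g{\left(n,j \right)} = \frac{2}{\left(2 + j\right)^{3}}$ ($g{\left(n,j \right)} = 2 \left(\frac{1}{2 + j}\right)^{3} = \frac{2}{\left(2 + j\right)^{3}}$)
$Q{\left(F \right)} = -13 + F$ ($Q{\left(F \right)} = F - 13 = -13 + F$)
$\left(Q{\left(4 \right)} + 126\right) g{\left(-25,-19 \right)} = \left(\left(-13 + 4\right) + 126\right) \frac{2}{\left(2 - 19\right)^{3}} = \left(-9 + 126\right) \frac{2}{-4913} = 117 \cdot 2 \left(- \frac{1}{4913}\right) = 117 \left(- \frac{2}{4913}\right) = - \frac{234}{4913}$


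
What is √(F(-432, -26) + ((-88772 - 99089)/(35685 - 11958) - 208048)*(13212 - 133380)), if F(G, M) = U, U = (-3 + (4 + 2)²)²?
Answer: √1563911149257200337/7909 ≈ 1.5812e+5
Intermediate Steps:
U = 1089 (U = (-3 + 6²)² = (-3 + 36)² = 33² = 1089)
F(G, M) = 1089
√(F(-432, -26) + ((-88772 - 99089)/(35685 - 11958) - 208048)*(13212 - 133380)) = √(1089 + ((-88772 - 99089)/(35685 - 11958) - 208048)*(13212 - 133380)) = √(1089 + (-187861/23727 - 208048)*(-120168)) = √(1089 - 4936542757/23727*(-120168)) = √(1089 + 197738156674392/7909) = √(197738165287293/7909) = √1563911149257200337/7909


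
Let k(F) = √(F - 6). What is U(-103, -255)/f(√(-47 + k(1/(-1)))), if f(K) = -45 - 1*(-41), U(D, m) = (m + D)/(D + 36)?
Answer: -179/134 ≈ -1.3358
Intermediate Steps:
U(D, m) = (D + m)/(36 + D)
k(F) = √(-6 + F)
f(K) = -4 (f(K) = -45 + 41 = -4)
U(-103, -255)/f(√(-47 + k(1/(-1)))) = ((-103 - 255)/(36 - 103))/(-4) = (-358/(-67))*(-¼) = -1/67*(-358)*(-¼) = (358/67)*(-¼) = -179/134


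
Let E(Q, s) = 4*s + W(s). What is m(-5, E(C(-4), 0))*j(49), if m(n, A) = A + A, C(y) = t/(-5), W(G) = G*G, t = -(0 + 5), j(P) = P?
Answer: 0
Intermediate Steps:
t = -5 (t = -1*5 = -5)
W(G) = G²
C(y) = 1 (C(y) = -5/(-5) = -5*(-⅕) = 1)
E(Q, s) = s² + 4*s (E(Q, s) = 4*s + s² = s² + 4*s)
m(n, A) = 2*A
m(-5, E(C(-4), 0))*j(49) = (2*(0*(4 + 0)))*49 = (2*(0*4))*49 = (2*0)*49 = 0*49 = 0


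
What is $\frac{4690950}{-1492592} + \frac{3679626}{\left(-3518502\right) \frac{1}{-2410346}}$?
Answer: $\frac{1103169865500345661}{437640661432} \approx 2.5207 \cdot 10^{6}$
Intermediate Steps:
$\frac{4690950}{-1492592} + \frac{3679626}{\left(-3518502\right) \frac{1}{-2410346}} = 4690950 \left(- \frac{1}{1492592}\right) + \frac{3679626}{\left(-3518502\right) \left(- \frac{1}{2410346}\right)} = - \frac{2345475}{746296} + \frac{3679626}{\frac{1759251}{1205173}} = - \frac{2345475}{746296} + 3679626 \cdot \frac{1205173}{1759251} = - \frac{2345475}{746296} + \frac{1478195301766}{586417} = \frac{1103169865500345661}{437640661432}$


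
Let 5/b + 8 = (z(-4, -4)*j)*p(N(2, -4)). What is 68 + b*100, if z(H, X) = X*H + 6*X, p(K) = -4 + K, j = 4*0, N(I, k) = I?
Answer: 11/2 ≈ 5.5000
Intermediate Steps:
j = 0
z(H, X) = 6*X + H*X (z(H, X) = H*X + 6*X = 6*X + H*X)
b = -5/8 (b = 5/(-8 + (-4*(6 - 4)*0)*(-4 + 2)) = 5/(-8 + (-4*2*0)*(-2)) = 5/(-8 - 8*0*(-2)) = 5/(-8 + 0*(-2)) = 5/(-8 + 0) = 5/(-8) = 5*(-⅛) = -5/8 ≈ -0.62500)
68 + b*100 = 68 - 5/8*100 = 68 - 125/2 = 11/2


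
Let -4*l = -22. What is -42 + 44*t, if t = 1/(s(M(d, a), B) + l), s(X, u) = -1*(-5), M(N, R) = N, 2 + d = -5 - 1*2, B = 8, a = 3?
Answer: -794/21 ≈ -37.810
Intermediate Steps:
l = 11/2 (l = -¼*(-22) = 11/2 ≈ 5.5000)
d = -9 (d = -2 + (-5 - 1*2) = -2 + (-5 - 2) = -2 - 7 = -9)
s(X, u) = 5
t = 2/21 (t = 1/(5 + 11/2) = 1/(21/2) = 2/21 ≈ 0.095238)
-42 + 44*t = -42 + 44*(2/21) = -42 + 88/21 = -794/21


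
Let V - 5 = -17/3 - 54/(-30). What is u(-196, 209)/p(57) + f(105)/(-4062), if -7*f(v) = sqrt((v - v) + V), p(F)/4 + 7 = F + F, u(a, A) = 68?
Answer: 17/107 + sqrt(255)/426510 ≈ 0.15892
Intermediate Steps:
p(F) = -28 + 8*F (p(F) = -28 + 4*(F + F) = -28 + 4*(2*F) = -28 + 8*F)
V = 17/15 (V = 5 + (-17/3 - 54/(-30)) = 5 + (-17*1/3 - 54*(-1/30)) = 5 + (-17/3 + 9/5) = 5 - 58/15 = 17/15 ≈ 1.1333)
f(v) = -sqrt(255)/105 (f(v) = -sqrt((v - v) + 17/15)/7 = -sqrt(0 + 17/15)/7 = -sqrt(255)/105)
u(-196, 209)/p(57) + f(105)/(-4062) = 68/(-28 + 8*57) - sqrt(255)/105/(-4062) = 68/(-28 + 456) - sqrt(255)/105*(-1/4062) = 68/428 + sqrt(255)/426510 = 68*(1/428) + sqrt(255)/426510 = 17/107 + sqrt(255)/426510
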